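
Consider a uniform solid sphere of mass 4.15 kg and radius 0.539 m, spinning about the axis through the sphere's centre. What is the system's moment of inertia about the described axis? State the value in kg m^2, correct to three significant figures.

I_cm = (2/5)MR² = (2/5)(4.15)(0.539)² = 0.48226 kg m^2; axis through the centre, so I = 0.48226 kg m^2.

0.482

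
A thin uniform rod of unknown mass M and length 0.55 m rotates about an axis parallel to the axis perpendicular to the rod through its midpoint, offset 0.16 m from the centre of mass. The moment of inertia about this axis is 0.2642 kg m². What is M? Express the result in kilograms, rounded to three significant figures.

I = I_cm + Md² = (1/12)ML² + Md² = M·[0.0833333·(0.55)² + (0.16)²] = M·0.050808.
So M = 0.2642 / 0.050808 = 5.1999 kg.

5.20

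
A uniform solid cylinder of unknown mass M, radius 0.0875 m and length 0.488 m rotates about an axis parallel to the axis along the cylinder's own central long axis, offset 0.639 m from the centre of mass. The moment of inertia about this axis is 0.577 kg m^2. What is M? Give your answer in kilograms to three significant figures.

1.40

I = I_cm + Md² = (1/2)MR² + Md² = M·[0.5·(0.0875)² + (0.639)²] = M·0.41215.
So M = 0.577 / 0.41215 = 1.4 kg.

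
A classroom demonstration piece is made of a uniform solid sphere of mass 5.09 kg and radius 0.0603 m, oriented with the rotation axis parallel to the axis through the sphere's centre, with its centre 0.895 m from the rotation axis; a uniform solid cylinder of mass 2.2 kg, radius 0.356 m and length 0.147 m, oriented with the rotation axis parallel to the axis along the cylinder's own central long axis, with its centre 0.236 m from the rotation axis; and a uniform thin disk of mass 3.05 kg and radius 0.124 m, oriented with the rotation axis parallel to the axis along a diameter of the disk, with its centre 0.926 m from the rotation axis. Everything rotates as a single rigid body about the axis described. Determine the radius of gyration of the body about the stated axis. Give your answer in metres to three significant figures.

0.821

Solid sphere: I_cm = (2/5)MR² = (2/5)(5.09)(0.0603)² = 0.0074031 kg·m²; centre at d = 0.895 m, so I = I_cm + Md² gives I = 0.0074031 + (5.09)(0.895)² = 4.0846 kg·m².
Solid cylinder: I_cm = (1/2)MR² = (1/2)(2.2)(0.356)² = 0.13941 kg·m²; centre at d = 0.236 m, so I = I_cm + Md² gives I = 0.13941 + (2.2)(0.236)² = 0.26194 kg·m².
Thin disk: I_cm = (1/4)MR² = (1/4)(3.05)(0.124)² = 0.011724 kg·m²; centre at d = 0.926 m, so I = I_cm + Md² gives I = 0.011724 + (3.05)(0.926)² = 2.627 kg·m².
Total I = 6.9736 kg·m²; total mass M = 10.34 kg.
k = √(I/M) = √(6.9736/10.34) = 0.82124 m.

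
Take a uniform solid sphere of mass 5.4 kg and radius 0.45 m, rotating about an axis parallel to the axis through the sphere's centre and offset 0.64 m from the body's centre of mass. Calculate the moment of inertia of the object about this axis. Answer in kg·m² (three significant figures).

I_cm = (2/5)MR² = (2/5)(5.4)(0.45)² = 0.4374 kg·m²; centre at d = 0.64 m, so I = I_cm + Md² gives I = 0.4374 + (5.4)(0.64)² = 2.6492 kg·m².

2.65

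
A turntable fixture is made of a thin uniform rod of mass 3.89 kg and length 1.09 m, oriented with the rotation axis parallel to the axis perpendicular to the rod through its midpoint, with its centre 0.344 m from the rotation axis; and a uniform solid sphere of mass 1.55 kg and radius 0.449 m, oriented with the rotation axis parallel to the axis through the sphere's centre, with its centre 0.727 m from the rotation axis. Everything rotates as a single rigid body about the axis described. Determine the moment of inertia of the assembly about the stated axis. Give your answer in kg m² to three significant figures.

1.79

Thin rod: I_cm = (1/12)ML² = (1/12)(3.89)(1.09)² = 0.38514 kg m²; centre at d = 0.344 m, so I = I_cm + Md² gives I = 0.38514 + (3.89)(0.344)² = 0.84547 kg m².
Solid sphere: I_cm = (2/5)MR² = (2/5)(1.55)(0.449)² = 0.12499 kg m²; centre at d = 0.727 m, so I = I_cm + Md² gives I = 0.12499 + (1.55)(0.727)² = 0.94421 kg m².
Total I = 0.84547 + 0.94421 = 1.7897 kg m².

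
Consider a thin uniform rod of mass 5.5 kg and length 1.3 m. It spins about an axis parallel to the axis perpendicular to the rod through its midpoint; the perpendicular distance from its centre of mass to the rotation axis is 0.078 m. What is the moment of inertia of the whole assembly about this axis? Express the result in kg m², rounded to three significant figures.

0.808

I_cm = (1/12)ML² = (1/12)(5.5)(1.3)² = 0.77458 kg m²; centre at d = 0.078 m, so the parallel axis theorem gives I = 0.77458 + (5.5)(0.078)² = 0.80805 kg m².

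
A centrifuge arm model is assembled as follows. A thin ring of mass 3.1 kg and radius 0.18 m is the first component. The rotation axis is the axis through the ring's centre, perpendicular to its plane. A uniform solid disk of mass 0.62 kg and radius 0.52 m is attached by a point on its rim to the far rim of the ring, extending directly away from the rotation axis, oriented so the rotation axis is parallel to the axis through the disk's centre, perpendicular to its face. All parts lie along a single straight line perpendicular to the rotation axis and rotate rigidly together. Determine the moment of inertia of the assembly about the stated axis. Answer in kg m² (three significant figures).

0.488

Thin ring: I_cm = MR² = (3.1)(0.18)² = 0.10044 kg m²; axis through the centre, so I = 0.10044 kg m².
Solid disk: I_cm = (1/2)MR² = (1/2)(0.62)(0.52)² = 0.083824 kg m²; centre at d = 0.18 + 0.52 = 0.7 m, so the parallel axis theorem gives I = 0.083824 + (0.62)(0.7)² = 0.38762 kg m².
Total I = 0.10044 + 0.38762 = 0.48806 kg m².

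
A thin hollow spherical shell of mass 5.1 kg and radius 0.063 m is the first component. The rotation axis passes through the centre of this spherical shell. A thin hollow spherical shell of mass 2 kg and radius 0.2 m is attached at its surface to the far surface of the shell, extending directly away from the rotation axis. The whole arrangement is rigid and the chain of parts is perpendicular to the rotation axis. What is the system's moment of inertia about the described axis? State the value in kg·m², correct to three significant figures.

0.205

Spherical shell: I_cm = (2/3)MR² = (2/3)(5.1)(0.063)² = 0.013495 kg·m²; axis through the centre, so I = 0.013495 kg·m².
Spherical shell: I_cm = (2/3)MR² = (2/3)(2)(0.2)² = 0.053333 kg·m²; centre at d = 0.063 + 0.2 = 0.263 m, so the parallel axis theorem gives I = 0.053333 + (2)(0.263)² = 0.19167 kg·m².
Total I = 0.013495 + 0.19167 = 0.20517 kg·m².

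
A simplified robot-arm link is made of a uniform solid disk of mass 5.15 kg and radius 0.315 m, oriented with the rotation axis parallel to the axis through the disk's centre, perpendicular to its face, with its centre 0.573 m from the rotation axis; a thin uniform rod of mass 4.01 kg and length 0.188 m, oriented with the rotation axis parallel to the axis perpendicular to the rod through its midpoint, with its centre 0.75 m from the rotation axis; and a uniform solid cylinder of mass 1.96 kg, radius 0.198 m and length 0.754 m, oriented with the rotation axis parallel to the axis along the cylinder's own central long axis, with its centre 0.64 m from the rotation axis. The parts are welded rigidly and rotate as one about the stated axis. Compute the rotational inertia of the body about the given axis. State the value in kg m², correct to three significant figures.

Solid disk: I_cm = (1/2)MR² = (1/2)(5.15)(0.315)² = 0.2555 kg m²; centre at d = 0.573 m, so the parallel axis theorem gives I = 0.2555 + (5.15)(0.573)² = 1.9464 kg m².
Thin rod: I_cm = (1/12)ML² = (1/12)(4.01)(0.188)² = 0.011811 kg m²; centre at d = 0.75 m, so the parallel axis theorem gives I = 0.011811 + (4.01)(0.75)² = 2.2674 kg m².
Solid cylinder: I_cm = (1/2)MR² = (1/2)(1.96)(0.198)² = 0.03842 kg m²; centre at d = 0.64 m, so the parallel axis theorem gives I = 0.03842 + (1.96)(0.64)² = 0.84124 kg m².
Total I = 1.9464 + 2.2674 + 0.84124 = 5.0551 kg m².

5.06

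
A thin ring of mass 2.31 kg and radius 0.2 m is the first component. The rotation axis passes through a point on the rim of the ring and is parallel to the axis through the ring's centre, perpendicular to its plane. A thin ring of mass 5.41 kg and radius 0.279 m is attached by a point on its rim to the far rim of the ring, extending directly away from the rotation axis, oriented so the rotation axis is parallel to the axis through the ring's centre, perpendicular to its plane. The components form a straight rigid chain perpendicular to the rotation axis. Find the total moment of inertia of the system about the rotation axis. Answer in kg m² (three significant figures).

Thin ring: I_cm = MR² = (2.31)(0.2)² = 0.0924 kg m²; centre at d = 0.2 m, so I = I_cm + Md² gives I = 0.0924 + (2.31)(0.2)² = 0.1848 kg m².
Thin ring: I_cm = MR² = (5.41)(0.279)² = 0.42112 kg m²; centre at d = 0.2 + 0.2 + 0.279 = 0.679 m, so I = I_cm + Md² gives I = 0.42112 + (5.41)(0.679)² = 2.9154 kg m².
Total I = 0.1848 + 2.9154 = 3.1002 kg m².

3.10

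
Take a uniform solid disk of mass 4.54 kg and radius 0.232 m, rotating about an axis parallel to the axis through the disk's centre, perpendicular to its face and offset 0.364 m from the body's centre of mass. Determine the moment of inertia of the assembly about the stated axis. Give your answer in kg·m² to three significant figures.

I_cm = (1/2)MR² = (1/2)(4.54)(0.232)² = 0.12218 kg·m²; centre at d = 0.364 m, so I = I_cm + Md² gives I = 0.12218 + (4.54)(0.364)² = 0.72371 kg·m².

0.724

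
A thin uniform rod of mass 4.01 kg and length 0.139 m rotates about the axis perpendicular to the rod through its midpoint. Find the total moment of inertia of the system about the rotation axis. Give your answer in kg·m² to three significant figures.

I_cm = (1/12)ML² = (1/12)(4.01)(0.139)² = 0.0064564 kg·m²; axis through the centre, so I = 0.0064564 kg·m².

0.00646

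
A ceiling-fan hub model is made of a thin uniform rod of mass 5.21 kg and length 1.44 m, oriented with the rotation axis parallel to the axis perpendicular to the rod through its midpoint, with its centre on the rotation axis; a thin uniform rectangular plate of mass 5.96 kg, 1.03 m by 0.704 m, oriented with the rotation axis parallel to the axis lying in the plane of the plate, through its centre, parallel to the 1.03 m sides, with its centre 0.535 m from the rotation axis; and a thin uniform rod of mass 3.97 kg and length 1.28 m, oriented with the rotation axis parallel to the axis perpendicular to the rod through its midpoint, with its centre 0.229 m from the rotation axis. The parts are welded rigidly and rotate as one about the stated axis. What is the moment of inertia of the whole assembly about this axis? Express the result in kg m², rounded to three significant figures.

3.60

Thin rod: I_cm = (1/12)ML² = (1/12)(5.21)(1.44)² = 0.90029 kg m²; axis through the centre, so I = 0.90029 kg m².
Rectangular plate: I_cm = (1/12)Mb² = (1/12)(5.96)(0.704)² = 0.24616 kg m²; centre at d = 0.535 m, so I = I_cm + Md² gives I = 0.24616 + (5.96)(0.535)² = 1.9521 kg m².
Thin rod: I_cm = (1/12)ML² = (1/12)(3.97)(1.28)² = 0.54204 kg m²; centre at d = 0.229 m, so I = I_cm + Md² gives I = 0.54204 + (3.97)(0.229)² = 0.75023 kg m².
Total I = 0.90029 + 1.9521 + 0.75023 = 3.6026 kg m².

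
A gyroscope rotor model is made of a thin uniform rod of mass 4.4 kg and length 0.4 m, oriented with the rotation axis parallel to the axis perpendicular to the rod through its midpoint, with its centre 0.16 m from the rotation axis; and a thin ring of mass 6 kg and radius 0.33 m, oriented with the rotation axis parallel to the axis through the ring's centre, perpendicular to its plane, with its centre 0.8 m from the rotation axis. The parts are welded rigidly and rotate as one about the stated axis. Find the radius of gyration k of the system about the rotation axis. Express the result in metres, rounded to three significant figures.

Thin rod: I_cm = (1/12)ML² = (1/12)(4.4)(0.4)² = 0.058667 kg m^2; centre at d = 0.16 m, so the parallel axis theorem gives I = 0.058667 + (4.4)(0.16)² = 0.17131 kg m^2.
Thin ring: I_cm = MR² = (6)(0.33)² = 0.6534 kg m^2; centre at d = 0.8 m, so the parallel axis theorem gives I = 0.6534 + (6)(0.8)² = 4.4934 kg m^2.
Total I = 4.6647 kg m^2; total mass M = 10.4 kg.
k = √(I/M) = √(4.6647/10.4) = 0.66972 m.

0.670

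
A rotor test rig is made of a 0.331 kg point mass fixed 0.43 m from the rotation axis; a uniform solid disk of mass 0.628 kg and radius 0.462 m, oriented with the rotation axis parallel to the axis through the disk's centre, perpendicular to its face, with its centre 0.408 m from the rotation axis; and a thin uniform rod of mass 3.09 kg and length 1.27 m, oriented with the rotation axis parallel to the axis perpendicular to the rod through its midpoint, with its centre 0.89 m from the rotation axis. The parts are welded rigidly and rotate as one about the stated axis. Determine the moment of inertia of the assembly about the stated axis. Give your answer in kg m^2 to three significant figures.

Point mass: I_cm = 0; centre at d = 0.43 m, so the parallel axis theorem gives I = 0 + (0.331)(0.43)² = 0.061202 kg m^2.
Solid disk: I_cm = (1/2)MR² = (1/2)(0.628)(0.462)² = 0.067021 kg m^2; centre at d = 0.408 m, so the parallel axis theorem gives I = 0.067021 + (0.628)(0.408)² = 0.17156 kg m^2.
Thin rod: I_cm = (1/12)ML² = (1/12)(3.09)(1.27)² = 0.41532 kg m^2; centre at d = 0.89 m, so the parallel axis theorem gives I = 0.41532 + (3.09)(0.89)² = 2.8629 kg m^2.
Total I = 0.061202 + 0.17156 + 2.8629 = 3.0957 kg m^2.

3.10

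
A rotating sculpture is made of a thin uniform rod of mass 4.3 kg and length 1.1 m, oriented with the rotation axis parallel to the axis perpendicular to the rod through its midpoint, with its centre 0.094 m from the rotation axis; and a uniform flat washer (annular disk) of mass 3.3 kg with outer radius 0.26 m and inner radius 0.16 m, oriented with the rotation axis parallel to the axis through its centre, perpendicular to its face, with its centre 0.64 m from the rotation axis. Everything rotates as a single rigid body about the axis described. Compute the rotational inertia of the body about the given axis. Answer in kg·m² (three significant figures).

1.98

Thin rod: I_cm = (1/12)ML² = (1/12)(4.3)(1.1)² = 0.43358 kg·m²; centre at d = 0.094 m, so the parallel axis theorem gives I = 0.43358 + (4.3)(0.094)² = 0.47158 kg·m².
Annular disk: I_cm = (1/2)M(R²+r²) = (1/2)(3.3)[(0.26)² + (0.16)²] = 0.15378 kg·m²; centre at d = 0.64 m, so the parallel axis theorem gives I = 0.15378 + (3.3)(0.64)² = 1.5055 kg·m².
Total I = 0.47158 + 1.5055 = 1.977 kg·m².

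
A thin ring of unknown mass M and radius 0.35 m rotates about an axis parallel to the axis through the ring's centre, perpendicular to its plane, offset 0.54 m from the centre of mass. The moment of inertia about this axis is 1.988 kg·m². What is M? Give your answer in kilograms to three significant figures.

4.80

I = I_cm + Md² = MR² + Md² = M·[1·(0.35)² + (0.54)²] = M·0.4141.
So M = 1.988 / 0.4141 = 4.8008 kg.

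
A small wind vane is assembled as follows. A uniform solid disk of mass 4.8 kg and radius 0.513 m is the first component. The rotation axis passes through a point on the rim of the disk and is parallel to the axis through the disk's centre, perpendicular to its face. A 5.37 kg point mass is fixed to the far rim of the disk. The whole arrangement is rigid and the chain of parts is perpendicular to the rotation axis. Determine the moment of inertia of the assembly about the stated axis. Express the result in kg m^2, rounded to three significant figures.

7.55

Solid disk: I_cm = (1/2)MR² = (1/2)(4.8)(0.513)² = 0.63161 kg m^2; centre at d = 0.513 m, so the parallel axis theorem gives I = 0.63161 + (4.8)(0.513)² = 1.8948 kg m^2.
Point mass: I_cm = 0; centre at d = 0.513 + 0.513 = 1.026 m, so the parallel axis theorem gives I = 0 + (5.37)(1.026)² = 5.6529 kg m^2.
Total I = 1.8948 + 5.6529 = 7.5477 kg m^2.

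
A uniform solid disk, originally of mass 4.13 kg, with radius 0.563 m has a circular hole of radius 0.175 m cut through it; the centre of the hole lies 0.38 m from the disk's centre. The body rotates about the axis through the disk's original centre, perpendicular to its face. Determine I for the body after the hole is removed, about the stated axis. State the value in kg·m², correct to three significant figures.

Unpierced body about its centre: I₀ = (1/2)MR² = (1/2)(4.13)(0.563)² = 0.65454 kg·m².
The removed disk has mass m = M·(r/R)² = (4.13)(0.175/0.563)² = 0.39903 kg (same uniform areal density).
Its moment of inertia about the rotation axis (parallel-axis theorem): I_hole = (1/2)mr² + md² = (1/2)(0.39903)(0.175)² + (0.39903)(0.38)² = 0.063731 kg·m².
Treating the hole as negative mass, I = I₀ − I_hole = 0.65454 − 0.063731 = 0.59081 kg·m².

0.591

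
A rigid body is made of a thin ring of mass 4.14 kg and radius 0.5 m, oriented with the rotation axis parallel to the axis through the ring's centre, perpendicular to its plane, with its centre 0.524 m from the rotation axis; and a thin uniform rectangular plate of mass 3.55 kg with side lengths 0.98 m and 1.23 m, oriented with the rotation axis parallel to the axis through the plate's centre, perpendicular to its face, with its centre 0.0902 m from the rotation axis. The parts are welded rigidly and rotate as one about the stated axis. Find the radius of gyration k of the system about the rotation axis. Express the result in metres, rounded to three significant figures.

Thin ring: I_cm = MR² = (4.14)(0.5)² = 1.035 kg·m²; centre at d = 0.524 m, so I = I_cm + Md² gives I = 1.035 + (4.14)(0.524)² = 2.1717 kg·m².
Rectangular plate: I_cm = (1/12)M(a²+b²) = (1/12)(3.55)[(0.98)² + (1.23)²] = 0.73168 kg·m²; centre at d = 0.0902 m, so I = I_cm + Md² gives I = 0.73168 + (3.55)(0.0902)² = 0.76057 kg·m².
Total I = 2.9323 kg·m²; total mass M = 7.69 kg.
k = √(I/M) = √(2.9323/7.69) = 0.61751 m.

0.618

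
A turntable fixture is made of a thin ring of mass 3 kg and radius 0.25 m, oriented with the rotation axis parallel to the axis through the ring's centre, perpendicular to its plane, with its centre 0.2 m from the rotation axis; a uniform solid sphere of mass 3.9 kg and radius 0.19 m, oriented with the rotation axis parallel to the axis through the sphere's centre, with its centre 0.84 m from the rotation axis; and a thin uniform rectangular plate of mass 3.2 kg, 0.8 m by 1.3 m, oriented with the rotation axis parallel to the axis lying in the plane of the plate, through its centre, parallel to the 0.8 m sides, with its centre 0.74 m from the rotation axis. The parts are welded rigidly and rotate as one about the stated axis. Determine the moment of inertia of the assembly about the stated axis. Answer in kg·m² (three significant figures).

5.32

Thin ring: I_cm = MR² = (3)(0.25)² = 0.1875 kg·m²; centre at d = 0.2 m, so the parallel axis theorem gives I = 0.1875 + (3)(0.2)² = 0.3075 kg·m².
Solid sphere: I_cm = (2/5)MR² = (2/5)(3.9)(0.19)² = 0.056316 kg·m²; centre at d = 0.84 m, so the parallel axis theorem gives I = 0.056316 + (3.9)(0.84)² = 2.8082 kg·m².
Rectangular plate: I_cm = (1/12)Mb² = (1/12)(3.2)(1.3)² = 0.45067 kg·m²; centre at d = 0.74 m, so the parallel axis theorem gives I = 0.45067 + (3.2)(0.74)² = 2.203 kg·m².
Total I = 0.3075 + 2.8082 + 2.203 = 5.3186 kg·m².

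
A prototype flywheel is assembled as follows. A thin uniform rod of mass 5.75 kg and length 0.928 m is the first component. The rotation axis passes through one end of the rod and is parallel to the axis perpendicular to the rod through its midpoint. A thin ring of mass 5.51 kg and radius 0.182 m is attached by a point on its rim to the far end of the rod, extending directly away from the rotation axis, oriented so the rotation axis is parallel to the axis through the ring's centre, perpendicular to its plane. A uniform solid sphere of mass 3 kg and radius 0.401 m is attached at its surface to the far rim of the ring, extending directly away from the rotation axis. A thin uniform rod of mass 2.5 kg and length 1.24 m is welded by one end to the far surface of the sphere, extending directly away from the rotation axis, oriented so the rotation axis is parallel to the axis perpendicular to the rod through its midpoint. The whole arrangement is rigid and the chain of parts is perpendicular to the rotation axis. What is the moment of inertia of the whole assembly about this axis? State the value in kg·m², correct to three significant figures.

36.1

Thin rod: I_cm = (1/12)ML² = (1/12)(5.75)(0.928)² = 0.41265 kg·m²; centre at d = 0.464 m, so I = I_cm + Md² gives I = 0.41265 + (5.75)(0.464)² = 1.6506 kg·m².
Thin ring: I_cm = MR² = (5.51)(0.182)² = 0.18251 kg·m²; centre at d = 0.464 + 0.464 + 0.182 = 1.11 m, so I = I_cm + Md² gives I = 0.18251 + (5.51)(1.11)² = 6.9714 kg·m².
Solid sphere: I_cm = (2/5)MR² = (2/5)(3)(0.401)² = 0.19296 kg·m²; centre at d = 0.464 + 0.464 + 0.182 + 0.182 + 0.401 = 1.693 m, so I = I_cm + Md² gives I = 0.19296 + (3)(1.693)² = 8.7917 kg·m².
Thin rod: I_cm = (1/12)ML² = (1/12)(2.5)(1.24)² = 0.32033 kg·m²; centre at d = 0.464 + 0.464 + 0.182 + 0.182 + 0.401 + 0.401 + 0.62 = 2.714 m, so I = I_cm + Md² gives I = 0.32033 + (2.5)(2.714)² = 18.735 kg·m².
Total I = 1.6506 + 6.9714 + 8.7917 + 18.735 = 36.149 kg·m².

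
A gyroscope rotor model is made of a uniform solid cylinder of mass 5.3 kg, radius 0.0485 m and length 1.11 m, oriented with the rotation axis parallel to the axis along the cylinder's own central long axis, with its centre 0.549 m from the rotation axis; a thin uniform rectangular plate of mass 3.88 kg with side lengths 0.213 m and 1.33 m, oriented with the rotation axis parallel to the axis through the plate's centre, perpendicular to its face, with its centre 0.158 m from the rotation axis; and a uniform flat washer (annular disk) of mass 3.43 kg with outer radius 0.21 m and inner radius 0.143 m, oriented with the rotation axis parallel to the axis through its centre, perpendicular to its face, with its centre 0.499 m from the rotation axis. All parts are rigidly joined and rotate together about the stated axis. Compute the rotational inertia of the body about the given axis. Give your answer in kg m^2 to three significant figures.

3.25

Solid cylinder: I_cm = (1/2)MR² = (1/2)(5.3)(0.0485)² = 0.0062335 kg m^2; centre at d = 0.549 m, so I = I_cm + Md² gives I = 0.0062335 + (5.3)(0.549)² = 1.6037 kg m^2.
Rectangular plate: I_cm = (1/12)M(a²+b²) = (1/12)(3.88)[(0.213)² + (1.33)²] = 0.58661 kg m^2; centre at d = 0.158 m, so I = I_cm + Md² gives I = 0.58661 + (3.88)(0.158)² = 0.68347 kg m^2.
Annular disk: I_cm = (1/2)M(R²+r²) = (1/2)(3.43)[(0.21)² + (0.143)²] = 0.1107 kg m^2; centre at d = 0.499 m, so I = I_cm + Md² gives I = 0.1107 + (3.43)(0.499)² = 0.96477 kg m^2.
Total I = 1.6037 + 0.68347 + 0.96477 = 3.2519 kg m^2.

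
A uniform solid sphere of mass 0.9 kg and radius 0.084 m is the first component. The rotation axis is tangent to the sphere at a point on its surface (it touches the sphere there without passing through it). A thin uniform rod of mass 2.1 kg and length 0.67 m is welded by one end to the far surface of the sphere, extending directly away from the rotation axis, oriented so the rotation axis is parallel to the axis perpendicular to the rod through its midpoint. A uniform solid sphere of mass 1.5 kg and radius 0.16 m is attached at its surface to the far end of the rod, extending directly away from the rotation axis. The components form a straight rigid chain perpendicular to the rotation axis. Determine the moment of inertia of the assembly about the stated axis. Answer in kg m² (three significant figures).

Solid sphere: I_cm = (2/5)MR² = (2/5)(0.9)(0.084)² = 0.0025402 kg m²; centre at d = 0.084 m, so the parallel axis theorem gives I = 0.0025402 + (0.9)(0.084)² = 0.0088906 kg m².
Thin rod: I_cm = (1/12)ML² = (1/12)(2.1)(0.67)² = 0.078558 kg m²; centre at d = 0.084 + 0.084 + 0.335 = 0.503 m, so the parallel axis theorem gives I = 0.078558 + (2.1)(0.503)² = 0.60988 kg m².
Solid sphere: I_cm = (2/5)MR² = (2/5)(1.5)(0.16)² = 0.01536 kg m²; centre at d = 0.084 + 0.084 + 0.335 + 0.335 + 0.16 = 0.998 m, so the parallel axis theorem gives I = 0.01536 + (1.5)(0.998)² = 1.5094 kg m².
Total I = 0.0088906 + 0.60988 + 1.5094 = 2.1281 kg m².

2.13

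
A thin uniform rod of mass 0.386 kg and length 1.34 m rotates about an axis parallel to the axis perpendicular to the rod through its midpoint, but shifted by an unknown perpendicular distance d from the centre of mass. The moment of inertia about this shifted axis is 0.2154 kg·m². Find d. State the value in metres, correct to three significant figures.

0.639

About the centre-of-mass axis, I_cm = (1/12)ML² = (1/12)(0.386)(1.34)² = 0.057758 kg·m².
Parallel axis theorem: I = I_cm + Md², so Md² = 0.2154 − 0.057758 = 0.15764 kg·m².
d = √(0.15764 / 0.386) = 0.63906 m.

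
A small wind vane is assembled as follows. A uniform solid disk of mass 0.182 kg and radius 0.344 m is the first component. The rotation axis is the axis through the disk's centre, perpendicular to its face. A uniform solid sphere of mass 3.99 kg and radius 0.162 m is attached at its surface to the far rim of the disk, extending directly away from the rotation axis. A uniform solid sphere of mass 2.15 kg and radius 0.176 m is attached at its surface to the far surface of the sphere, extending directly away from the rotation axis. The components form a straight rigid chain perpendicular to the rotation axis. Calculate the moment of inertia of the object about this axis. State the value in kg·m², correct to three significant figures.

2.63

Solid disk: I_cm = (1/2)MR² = (1/2)(0.182)(0.344)² = 0.010769 kg·m²; axis through the centre, so I = 0.010769 kg·m².
Solid sphere: I_cm = (2/5)MR² = (2/5)(3.99)(0.162)² = 0.041885 kg·m²; centre at d = 0.344 + 0.162 = 0.506 m, so the parallel axis theorem gives I = 0.041885 + (3.99)(0.506)² = 1.0635 kg·m².
Solid sphere: I_cm = (2/5)MR² = (2/5)(2.15)(0.176)² = 0.026639 kg·m²; centre at d = 0.344 + 0.162 + 0.162 + 0.176 = 0.844 m, so the parallel axis theorem gives I = 0.026639 + (2.15)(0.844)² = 1.5582 kg·m².
Total I = 0.010769 + 1.0635 + 1.5582 = 2.6324 kg·m².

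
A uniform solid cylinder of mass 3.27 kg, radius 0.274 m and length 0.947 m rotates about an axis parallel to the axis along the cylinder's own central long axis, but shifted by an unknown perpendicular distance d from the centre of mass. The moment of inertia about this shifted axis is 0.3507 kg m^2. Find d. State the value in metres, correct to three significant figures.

0.264

About the centre-of-mass axis, I_cm = (1/2)MR² = (1/2)(3.27)(0.274)² = 0.12275 kg m^2.
Parallel axis theorem: I = I_cm + Md², so Md² = 0.3507 − 0.12275 = 0.22795 kg m^2.
d = √(0.22795 / 3.27) = 0.26403 m.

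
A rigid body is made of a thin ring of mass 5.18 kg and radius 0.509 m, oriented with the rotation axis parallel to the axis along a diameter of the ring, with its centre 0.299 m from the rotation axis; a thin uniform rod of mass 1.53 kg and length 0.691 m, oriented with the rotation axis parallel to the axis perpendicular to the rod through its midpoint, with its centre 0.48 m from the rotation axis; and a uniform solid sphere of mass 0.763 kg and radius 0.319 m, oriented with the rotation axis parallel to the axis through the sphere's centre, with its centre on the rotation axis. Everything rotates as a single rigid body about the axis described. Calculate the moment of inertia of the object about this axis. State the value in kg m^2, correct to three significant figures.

1.58

Thin ring: I_cm = (1/2)MR² = (1/2)(5.18)(0.509)² = 0.67102 kg m^2; centre at d = 0.299 m, so I = I_cm + Md² gives I = 0.67102 + (5.18)(0.299)² = 1.1341 kg m^2.
Thin rod: I_cm = (1/12)ML² = (1/12)(1.53)(0.691)² = 0.060879 kg m^2; centre at d = 0.48 m, so I = I_cm + Md² gives I = 0.060879 + (1.53)(0.48)² = 0.41339 kg m^2.
Solid sphere: I_cm = (2/5)MR² = (2/5)(0.763)(0.319)² = 0.031057 kg m^2; axis through the centre, so I = 0.031057 kg m^2.
Total I = 1.1341 + 0.41339 + 0.031057 = 1.5786 kg m^2.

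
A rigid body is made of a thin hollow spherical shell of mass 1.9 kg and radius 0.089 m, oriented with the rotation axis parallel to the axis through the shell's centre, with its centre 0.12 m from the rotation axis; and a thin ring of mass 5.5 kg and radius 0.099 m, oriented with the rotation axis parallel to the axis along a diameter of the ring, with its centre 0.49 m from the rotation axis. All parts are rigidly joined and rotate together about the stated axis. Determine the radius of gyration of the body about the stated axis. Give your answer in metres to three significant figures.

0.433

Spherical shell: I_cm = (2/3)MR² = (2/3)(1.9)(0.089)² = 0.010033 kg·m²; centre at d = 0.12 m, so I = I_cm + Md² gives I = 0.010033 + (1.9)(0.12)² = 0.037393 kg·m².
Thin ring: I_cm = (1/2)MR² = (1/2)(5.5)(0.099)² = 0.026953 kg·m²; centre at d = 0.49 m, so I = I_cm + Md² gives I = 0.026953 + (5.5)(0.49)² = 1.3475 kg·m².
Total I = 1.3849 kg·m²; total mass M = 7.4 kg.
k = √(I/M) = √(1.3849/7.4) = 0.43261 m.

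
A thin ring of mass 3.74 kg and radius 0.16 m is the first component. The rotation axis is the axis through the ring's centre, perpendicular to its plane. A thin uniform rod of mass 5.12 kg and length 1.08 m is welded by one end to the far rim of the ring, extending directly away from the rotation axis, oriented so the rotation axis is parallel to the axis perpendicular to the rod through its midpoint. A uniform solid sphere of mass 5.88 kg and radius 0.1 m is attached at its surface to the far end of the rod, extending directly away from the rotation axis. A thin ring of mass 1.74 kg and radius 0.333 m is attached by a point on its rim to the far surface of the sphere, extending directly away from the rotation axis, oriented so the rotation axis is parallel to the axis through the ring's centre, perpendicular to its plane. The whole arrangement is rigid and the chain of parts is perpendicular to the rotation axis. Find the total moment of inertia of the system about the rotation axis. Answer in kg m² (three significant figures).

19.3

Thin ring: I_cm = MR² = (3.74)(0.16)² = 0.095744 kg m²; axis through the centre, so I = 0.095744 kg m².
Thin rod: I_cm = (1/12)ML² = (1/12)(5.12)(1.08)² = 0.49766 kg m²; centre at d = 0.16 + 0.54 = 0.7 m, so the parallel axis theorem gives I = 0.49766 + (5.12)(0.7)² = 3.0065 kg m².
Solid sphere: I_cm = (2/5)MR² = (2/5)(5.88)(0.1)² = 0.02352 kg m²; centre at d = 0.16 + 0.54 + 0.54 + 0.1 = 1.34 m, so the parallel axis theorem gives I = 0.02352 + (5.88)(1.34)² = 10.582 kg m².
Thin ring: I_cm = MR² = (1.74)(0.333)² = 0.19295 kg m²; centre at d = 0.16 + 0.54 + 0.54 + 0.1 + 0.1 + 0.333 = 1.773 m, so the parallel axis theorem gives I = 0.19295 + (1.74)(1.773)² = 5.6627 kg m².
Total I = 0.095744 + 3.0065 + 10.582 + 5.6627 = 19.347 kg m².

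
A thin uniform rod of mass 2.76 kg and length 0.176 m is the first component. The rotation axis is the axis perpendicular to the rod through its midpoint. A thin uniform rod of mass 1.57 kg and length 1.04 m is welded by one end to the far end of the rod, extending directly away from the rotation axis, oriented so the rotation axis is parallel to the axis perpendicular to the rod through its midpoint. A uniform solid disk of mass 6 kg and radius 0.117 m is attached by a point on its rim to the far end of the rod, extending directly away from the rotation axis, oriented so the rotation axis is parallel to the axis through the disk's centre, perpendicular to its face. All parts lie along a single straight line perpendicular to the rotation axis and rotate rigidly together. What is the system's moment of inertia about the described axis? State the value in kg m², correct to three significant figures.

Thin rod: I_cm = (1/12)ML² = (1/12)(2.76)(0.176)² = 0.0071245 kg m²; axis through the centre, so I = 0.0071245 kg m².
Thin rod: I_cm = (1/12)ML² = (1/12)(1.57)(1.04)² = 0.14151 kg m²; centre at d = 0.088 + 0.52 = 0.608 m, so the parallel axis theorem gives I = 0.14151 + (1.57)(0.608)² = 0.72188 kg m².
Solid disk: I_cm = (1/2)MR² = (1/2)(6)(0.117)² = 0.041067 kg m²; centre at d = 0.088 + 0.52 + 0.52 + 0.117 = 1.245 m, so the parallel axis theorem gives I = 0.041067 + (6)(1.245)² = 9.3412 kg m².
Total I = 0.0071245 + 0.72188 + 9.3412 = 10.07 kg m².

10.1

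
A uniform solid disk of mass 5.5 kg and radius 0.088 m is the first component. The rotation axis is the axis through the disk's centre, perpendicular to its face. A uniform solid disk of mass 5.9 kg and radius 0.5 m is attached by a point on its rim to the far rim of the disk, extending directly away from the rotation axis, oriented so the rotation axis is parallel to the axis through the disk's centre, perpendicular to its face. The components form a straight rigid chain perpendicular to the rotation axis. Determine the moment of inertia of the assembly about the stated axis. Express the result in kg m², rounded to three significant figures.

Solid disk: I_cm = (1/2)MR² = (1/2)(5.5)(0.088)² = 0.021296 kg m²; axis through the centre, so I = 0.021296 kg m².
Solid disk: I_cm = (1/2)MR² = (1/2)(5.9)(0.5)² = 0.7375 kg m²; centre at d = 0.088 + 0.5 = 0.588 m, so I = I_cm + Md² gives I = 0.7375 + (5.9)(0.588)² = 2.7774 kg m².
Total I = 0.021296 + 2.7774 = 2.7987 kg m².

2.80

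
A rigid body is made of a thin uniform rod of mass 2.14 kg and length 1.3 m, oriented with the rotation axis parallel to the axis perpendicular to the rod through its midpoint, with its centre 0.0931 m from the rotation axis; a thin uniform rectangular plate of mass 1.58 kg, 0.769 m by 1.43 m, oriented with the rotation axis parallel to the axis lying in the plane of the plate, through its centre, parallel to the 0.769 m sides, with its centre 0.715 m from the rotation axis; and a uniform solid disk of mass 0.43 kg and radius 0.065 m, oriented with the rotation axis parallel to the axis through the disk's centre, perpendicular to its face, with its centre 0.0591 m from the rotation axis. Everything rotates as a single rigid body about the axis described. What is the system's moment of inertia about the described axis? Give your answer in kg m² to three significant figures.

1.40

Thin rod: I_cm = (1/12)ML² = (1/12)(2.14)(1.3)² = 0.30138 kg m²; centre at d = 0.0931 m, so the parallel axis theorem gives I = 0.30138 + (2.14)(0.0931)² = 0.31993 kg m².
Rectangular plate: I_cm = (1/12)Mb² = (1/12)(1.58)(1.43)² = 0.26925 kg m²; centre at d = 0.715 m, so the parallel axis theorem gives I = 0.26925 + (1.58)(0.715)² = 1.077 kg m².
Solid disk: I_cm = (1/2)MR² = (1/2)(0.43)(0.065)² = 0.00090838 kg m²; centre at d = 0.0591 m, so the parallel axis theorem gives I = 0.00090838 + (0.43)(0.0591)² = 0.0024103 kg m².
Total I = 0.31993 + 1.077 + 0.0024103 = 1.3993 kg m².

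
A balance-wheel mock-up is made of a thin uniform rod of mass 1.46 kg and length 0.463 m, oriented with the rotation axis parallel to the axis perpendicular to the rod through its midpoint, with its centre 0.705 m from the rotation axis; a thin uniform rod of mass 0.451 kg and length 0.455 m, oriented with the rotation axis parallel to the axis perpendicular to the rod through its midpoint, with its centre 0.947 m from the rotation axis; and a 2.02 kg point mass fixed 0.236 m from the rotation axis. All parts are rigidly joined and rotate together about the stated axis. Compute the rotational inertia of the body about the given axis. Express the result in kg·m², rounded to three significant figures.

Thin rod: I_cm = (1/12)ML² = (1/12)(1.46)(0.463)² = 0.026082 kg·m²; centre at d = 0.705 m, so the parallel axis theorem gives I = 0.026082 + (1.46)(0.705)² = 0.75174 kg·m².
Thin rod: I_cm = (1/12)ML² = (1/12)(0.451)(0.455)² = 0.0077807 kg·m²; centre at d = 0.947 m, so the parallel axis theorem gives I = 0.0077807 + (0.451)(0.947)² = 0.41224 kg·m².
Point mass: I_cm = 0; centre at d = 0.236 m, so the parallel axis theorem gives I = 0 + (2.02)(0.236)² = 0.11251 kg·m².
Total I = 0.75174 + 0.41224 + 0.11251 = 1.2765 kg·m².

1.28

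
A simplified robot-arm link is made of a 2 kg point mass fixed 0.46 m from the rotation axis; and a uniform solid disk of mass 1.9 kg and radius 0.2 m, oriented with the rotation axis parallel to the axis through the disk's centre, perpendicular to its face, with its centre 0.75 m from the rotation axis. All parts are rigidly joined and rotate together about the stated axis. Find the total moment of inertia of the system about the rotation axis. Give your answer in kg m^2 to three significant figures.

Point mass: I_cm = 0; centre at d = 0.46 m, so I = I_cm + Md² gives I = 0 + (2)(0.46)² = 0.4232 kg m^2.
Solid disk: I_cm = (1/2)MR² = (1/2)(1.9)(0.2)² = 0.038 kg m^2; centre at d = 0.75 m, so I = I_cm + Md² gives I = 0.038 + (1.9)(0.75)² = 1.1067 kg m^2.
Total I = 0.4232 + 1.1067 = 1.5299 kg m^2.

1.53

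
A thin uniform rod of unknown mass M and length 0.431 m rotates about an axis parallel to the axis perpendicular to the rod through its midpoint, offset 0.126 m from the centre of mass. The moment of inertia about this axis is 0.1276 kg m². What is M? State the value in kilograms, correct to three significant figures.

I = I_cm + Md² = (1/12)ML² + Md² = M·[0.0833333·(0.431)² + (0.126)²] = M·0.031356.
So M = 0.1276 / 0.031356 = 4.0694 kg.

4.07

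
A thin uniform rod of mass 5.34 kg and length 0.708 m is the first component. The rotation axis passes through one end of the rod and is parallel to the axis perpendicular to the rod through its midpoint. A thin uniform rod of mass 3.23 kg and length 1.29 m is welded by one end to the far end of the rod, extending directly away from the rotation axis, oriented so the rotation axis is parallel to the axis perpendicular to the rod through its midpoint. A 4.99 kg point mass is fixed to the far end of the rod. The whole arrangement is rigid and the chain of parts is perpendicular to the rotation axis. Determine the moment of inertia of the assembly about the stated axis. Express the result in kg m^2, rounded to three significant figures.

27.2

Thin rod: I_cm = (1/12)ML² = (1/12)(5.34)(0.708)² = 0.22306 kg m^2; centre at d = 0.354 m, so I = I_cm + Md² gives I = 0.22306 + (5.34)(0.354)² = 0.89225 kg m^2.
Thin rod: I_cm = (1/12)ML² = (1/12)(3.23)(1.29)² = 0.44792 kg m^2; centre at d = 0.354 + 0.354 + 0.645 = 1.353 m, so I = I_cm + Md² gives I = 0.44792 + (3.23)(1.353)² = 6.3608 kg m^2.
Point mass: I_cm = 0; centre at d = 0.354 + 0.354 + 0.645 + 0.645 = 1.998 m, so I = I_cm + Md² gives I = 0 + (4.99)(1.998)² = 19.92 kg m^2.
Total I = 0.89225 + 6.3608 + 19.92 = 27.173 kg m^2.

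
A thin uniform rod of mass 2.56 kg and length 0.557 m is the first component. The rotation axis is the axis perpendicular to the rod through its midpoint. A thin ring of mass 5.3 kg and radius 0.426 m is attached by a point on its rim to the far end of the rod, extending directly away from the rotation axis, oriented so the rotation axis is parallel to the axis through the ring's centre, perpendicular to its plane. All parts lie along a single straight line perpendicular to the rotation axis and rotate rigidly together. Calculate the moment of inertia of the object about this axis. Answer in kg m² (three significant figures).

3.66

Thin rod: I_cm = (1/12)ML² = (1/12)(2.56)(0.557)² = 0.066186 kg m²; axis through the centre, so I = 0.066186 kg m².
Thin ring: I_cm = MR² = (5.3)(0.426)² = 0.96182 kg m²; centre at d = 0.2785 + 0.426 = 0.7045 m, so I = I_cm + Md² gives I = 0.96182 + (5.3)(0.7045)² = 3.5923 kg m².
Total I = 0.066186 + 3.5923 = 3.6585 kg m².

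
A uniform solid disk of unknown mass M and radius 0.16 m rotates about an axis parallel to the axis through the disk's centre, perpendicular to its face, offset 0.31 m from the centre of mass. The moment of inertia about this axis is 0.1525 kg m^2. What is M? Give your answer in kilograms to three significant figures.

1.40

I = I_cm + Md² = (1/2)MR² + Md² = M·[0.5·(0.16)² + (0.31)²] = M·0.1089.
So M = 0.1525 / 0.1089 = 1.4004 kg.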